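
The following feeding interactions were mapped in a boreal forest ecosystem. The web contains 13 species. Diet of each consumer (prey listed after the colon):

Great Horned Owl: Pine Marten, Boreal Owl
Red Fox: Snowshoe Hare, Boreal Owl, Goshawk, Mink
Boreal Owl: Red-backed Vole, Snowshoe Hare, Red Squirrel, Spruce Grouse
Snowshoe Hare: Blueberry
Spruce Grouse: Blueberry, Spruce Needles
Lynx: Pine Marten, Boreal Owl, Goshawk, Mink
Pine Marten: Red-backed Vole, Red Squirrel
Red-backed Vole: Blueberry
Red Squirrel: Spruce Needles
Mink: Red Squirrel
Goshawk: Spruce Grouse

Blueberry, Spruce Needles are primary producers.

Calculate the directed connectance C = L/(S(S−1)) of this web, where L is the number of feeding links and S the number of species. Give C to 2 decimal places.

The web has S = 13 species and L = 23 feeding links.
C = L / (S(S−1)) = 23 / 156 = 0.1474 ≈ 0.15.

C = 0.15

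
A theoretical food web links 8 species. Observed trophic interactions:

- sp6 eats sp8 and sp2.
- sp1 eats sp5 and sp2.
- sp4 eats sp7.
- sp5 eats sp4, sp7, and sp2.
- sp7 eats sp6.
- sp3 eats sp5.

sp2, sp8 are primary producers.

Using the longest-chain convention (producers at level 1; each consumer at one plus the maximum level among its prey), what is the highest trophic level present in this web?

6

Producers (level 1): sp2, sp8.
sp2 → sp6 → sp7 → sp4 → sp5 → sp3 gives sp3 level 6.
No species has a prey at level 6, so no species reaches level 7.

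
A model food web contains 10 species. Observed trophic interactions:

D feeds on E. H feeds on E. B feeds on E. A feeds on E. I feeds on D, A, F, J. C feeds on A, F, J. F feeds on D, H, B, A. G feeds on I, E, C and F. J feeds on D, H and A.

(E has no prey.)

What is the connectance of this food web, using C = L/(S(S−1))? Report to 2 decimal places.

The web has S = 10 species and L = 22 feeding links.
C = L / (S(S−1)) = 22 / 90 = 0.2444 ≈ 0.24.

C = 0.24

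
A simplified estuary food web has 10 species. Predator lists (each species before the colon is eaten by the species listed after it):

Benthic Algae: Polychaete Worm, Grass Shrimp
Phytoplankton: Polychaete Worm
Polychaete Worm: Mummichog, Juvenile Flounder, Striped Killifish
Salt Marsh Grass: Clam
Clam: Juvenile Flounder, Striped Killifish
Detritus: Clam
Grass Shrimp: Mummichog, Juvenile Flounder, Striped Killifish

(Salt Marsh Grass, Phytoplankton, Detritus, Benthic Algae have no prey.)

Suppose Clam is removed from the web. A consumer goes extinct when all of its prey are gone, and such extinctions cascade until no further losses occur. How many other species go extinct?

Remove Clam.
Every predator of it retains at least one other prey: Juvenile Flounder still has Polychaete Worm, Grass Shrimp; Striped Killifish still has Polychaete Worm, Grass Shrimp.
No consumer loses all prey, so no secondary extinctions occur.

0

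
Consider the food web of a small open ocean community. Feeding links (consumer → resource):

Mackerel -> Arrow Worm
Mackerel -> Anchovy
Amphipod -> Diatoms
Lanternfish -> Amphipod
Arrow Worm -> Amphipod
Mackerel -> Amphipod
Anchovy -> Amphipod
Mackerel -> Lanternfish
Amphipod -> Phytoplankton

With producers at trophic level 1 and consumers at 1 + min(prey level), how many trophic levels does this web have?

3

Producers (level 1): Phytoplankton, Diatoms.
Following each consumer down to its lowest-level prey: Phytoplankton → Amphipod → Mackerel (levels 1 through 3).
All prey of Mackerel (Amphipod 2, Anchovy 3, Arrow Worm 3, Lanternfish 3) are at level 2 or above, so Mackerel is at level 1 + 2 = 3.
Every consumer has at least one prey at level 2 or below, so none exceeds level 3.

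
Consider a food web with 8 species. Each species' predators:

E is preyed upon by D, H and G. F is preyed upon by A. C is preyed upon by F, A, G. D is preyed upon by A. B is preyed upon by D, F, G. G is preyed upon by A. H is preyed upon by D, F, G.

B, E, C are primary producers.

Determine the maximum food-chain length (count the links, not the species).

One longest chain: E → H → D → A.
It has 4 species and 3 links.

3 links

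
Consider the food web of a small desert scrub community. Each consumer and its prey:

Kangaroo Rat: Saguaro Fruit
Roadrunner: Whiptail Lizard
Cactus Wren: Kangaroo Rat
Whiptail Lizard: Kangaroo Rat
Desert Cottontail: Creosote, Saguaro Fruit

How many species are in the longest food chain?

One longest chain: Saguaro Fruit → Kangaroo Rat → Whiptail Lizard → Roadrunner.
It has 4 species and 3 links.

4 species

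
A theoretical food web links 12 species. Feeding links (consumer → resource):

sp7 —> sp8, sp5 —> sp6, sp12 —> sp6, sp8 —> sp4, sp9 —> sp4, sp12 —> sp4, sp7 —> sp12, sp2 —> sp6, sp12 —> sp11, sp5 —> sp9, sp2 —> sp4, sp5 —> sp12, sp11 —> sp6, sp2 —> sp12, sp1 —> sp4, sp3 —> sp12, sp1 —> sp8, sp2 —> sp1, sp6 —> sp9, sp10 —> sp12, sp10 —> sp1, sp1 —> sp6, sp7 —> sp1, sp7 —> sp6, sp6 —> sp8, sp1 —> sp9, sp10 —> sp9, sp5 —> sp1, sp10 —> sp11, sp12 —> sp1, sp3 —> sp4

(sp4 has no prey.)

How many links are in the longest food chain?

One longest chain: sp4 → sp8 → sp6 → sp1 → sp12 → sp5.
It has 6 species and 5 links.

5 links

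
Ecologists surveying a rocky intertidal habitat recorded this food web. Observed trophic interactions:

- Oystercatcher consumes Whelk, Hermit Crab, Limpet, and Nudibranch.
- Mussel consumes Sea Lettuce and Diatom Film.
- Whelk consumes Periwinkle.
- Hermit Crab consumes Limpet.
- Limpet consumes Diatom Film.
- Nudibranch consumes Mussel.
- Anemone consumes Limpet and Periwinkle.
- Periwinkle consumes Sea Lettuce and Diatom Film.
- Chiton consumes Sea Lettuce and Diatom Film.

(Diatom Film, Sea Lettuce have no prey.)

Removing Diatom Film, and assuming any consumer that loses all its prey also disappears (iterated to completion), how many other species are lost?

2

Remove Diatom Film.
Round 1: Limpet (all prey gone) → extinct.
Round 2: Hermit Crab (all prey gone) → extinct.
No further losses. Total secondary extinctions: 2.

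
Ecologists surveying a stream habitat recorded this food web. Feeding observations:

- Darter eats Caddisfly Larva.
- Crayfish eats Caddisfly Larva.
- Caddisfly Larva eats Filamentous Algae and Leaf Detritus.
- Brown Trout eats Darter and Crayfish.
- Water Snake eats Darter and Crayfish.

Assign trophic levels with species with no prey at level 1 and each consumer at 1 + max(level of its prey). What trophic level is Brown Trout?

Trophic level 4

Leaf Detritus has no prey (basal) → level 1.
Caddisfly Larva eats Leaf Detritus (level 1); other prey at levels: Filamentous Algae 1 → level 2.
Crayfish eats Caddisfly Larva → level 3.
Brown Trout eats Crayfish (level 3); other prey at levels: Darter 3 → level 4.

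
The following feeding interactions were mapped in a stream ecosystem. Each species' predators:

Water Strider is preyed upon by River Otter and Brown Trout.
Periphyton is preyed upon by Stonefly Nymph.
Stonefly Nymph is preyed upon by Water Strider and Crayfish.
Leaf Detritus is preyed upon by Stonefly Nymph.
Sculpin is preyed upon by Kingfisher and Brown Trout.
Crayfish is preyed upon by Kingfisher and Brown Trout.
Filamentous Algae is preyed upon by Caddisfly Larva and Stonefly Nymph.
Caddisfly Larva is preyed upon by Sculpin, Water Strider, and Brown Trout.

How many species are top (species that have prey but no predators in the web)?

3

Top species (has prey, but nothing eats it): Kingfisher, River Otter, Brown Trout.
Count: 3.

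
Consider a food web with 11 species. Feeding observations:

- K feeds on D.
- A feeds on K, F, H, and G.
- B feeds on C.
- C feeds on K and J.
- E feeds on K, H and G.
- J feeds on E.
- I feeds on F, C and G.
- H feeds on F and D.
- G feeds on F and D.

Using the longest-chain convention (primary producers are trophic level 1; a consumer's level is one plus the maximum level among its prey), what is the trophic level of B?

D is a producer → level 1.
K eats D → level 2.
E eats K (level 2); other prey at levels: G 2, H 2 → level 3.
J eats E → level 4.
C eats J (level 4); other prey at levels: K 2 → level 5.
B eats C → level 6.

Trophic level 6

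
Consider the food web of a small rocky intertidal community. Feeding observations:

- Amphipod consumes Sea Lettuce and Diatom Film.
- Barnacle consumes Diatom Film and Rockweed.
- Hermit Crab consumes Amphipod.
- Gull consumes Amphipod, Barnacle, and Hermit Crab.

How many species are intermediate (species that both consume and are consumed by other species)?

3

Intermediate species (has both prey and predators): Barnacle, Amphipod, Hermit Crab.
Count: 3.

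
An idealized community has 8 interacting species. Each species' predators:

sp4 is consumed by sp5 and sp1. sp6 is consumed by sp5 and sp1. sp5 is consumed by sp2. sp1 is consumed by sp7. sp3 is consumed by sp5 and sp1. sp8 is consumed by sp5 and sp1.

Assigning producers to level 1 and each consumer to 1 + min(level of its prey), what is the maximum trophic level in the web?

3

Producers (level 1): sp3, sp6, sp8, sp4.
Following each consumer down to its lowest-level prey: sp3 → sp1 → sp7 (levels 1 through 3).
All prey of sp7 (sp1 2) are at level 2 or above, so sp7 is at level 1 + 2 = 3.
Every consumer has at least one prey at level 2 or below, so none exceeds level 3.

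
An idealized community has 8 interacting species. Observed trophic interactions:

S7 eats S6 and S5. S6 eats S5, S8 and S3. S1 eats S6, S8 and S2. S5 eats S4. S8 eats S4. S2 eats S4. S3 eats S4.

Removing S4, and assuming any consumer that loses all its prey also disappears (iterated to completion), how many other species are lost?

7

Remove S4.
Round 1: S2 (all prey gone), S5 (all prey gone), S8 (all prey gone), S3 (all prey gone) → extinct.
Round 2: S6 (all prey gone) → extinct.
Round 3: S1 (all prey gone), S7 (all prey gone) → extinct.
No further losses. Total secondary extinctions: 7.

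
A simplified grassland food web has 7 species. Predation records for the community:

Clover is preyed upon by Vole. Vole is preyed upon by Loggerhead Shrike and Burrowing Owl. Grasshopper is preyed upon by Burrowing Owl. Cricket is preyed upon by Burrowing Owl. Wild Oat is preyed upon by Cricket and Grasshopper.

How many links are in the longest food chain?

2 links

One longest chain: Wild Oat → Cricket → Burrowing Owl.
It has 3 species and 2 links.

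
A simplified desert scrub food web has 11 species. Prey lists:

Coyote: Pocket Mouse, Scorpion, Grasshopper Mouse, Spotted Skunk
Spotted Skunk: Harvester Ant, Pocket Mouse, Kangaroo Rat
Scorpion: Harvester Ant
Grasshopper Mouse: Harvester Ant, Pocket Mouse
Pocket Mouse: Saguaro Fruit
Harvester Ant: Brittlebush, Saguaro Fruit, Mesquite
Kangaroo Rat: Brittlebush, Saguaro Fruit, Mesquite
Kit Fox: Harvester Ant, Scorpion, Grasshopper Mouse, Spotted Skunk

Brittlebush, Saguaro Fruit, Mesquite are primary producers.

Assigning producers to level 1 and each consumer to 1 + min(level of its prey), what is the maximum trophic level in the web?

3

Producers (level 1): Brittlebush, Saguaro Fruit, Mesquite.
Following each consumer down to its lowest-level prey: Brittlebush → Harvester Ant → Kit Fox (levels 1 through 3).
All prey of Kit Fox (Harvester Ant 2, Spotted Skunk 3, Scorpion 3, Grasshopper Mouse 3) are at level 2 or above, so Kit Fox is at level 1 + 2 = 3.
Every consumer has at least one prey at level 2 or below, so none exceeds level 3.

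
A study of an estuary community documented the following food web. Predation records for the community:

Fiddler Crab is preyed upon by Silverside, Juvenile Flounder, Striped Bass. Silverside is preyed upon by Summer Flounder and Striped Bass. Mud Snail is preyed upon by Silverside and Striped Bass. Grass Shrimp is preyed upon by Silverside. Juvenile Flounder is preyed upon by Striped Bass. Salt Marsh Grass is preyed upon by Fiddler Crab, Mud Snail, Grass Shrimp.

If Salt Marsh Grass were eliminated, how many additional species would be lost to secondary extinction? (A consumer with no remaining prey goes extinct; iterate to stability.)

7

Remove Salt Marsh Grass.
Round 1: Fiddler Crab (all prey gone), Grass Shrimp (all prey gone), Mud Snail (all prey gone) → extinct.
Round 2: Silverside (all prey gone), Juvenile Flounder (all prey gone) → extinct.
Round 3: Striped Bass (all prey gone), Summer Flounder (all prey gone) → extinct.
No further losses. Total secondary extinctions: 7.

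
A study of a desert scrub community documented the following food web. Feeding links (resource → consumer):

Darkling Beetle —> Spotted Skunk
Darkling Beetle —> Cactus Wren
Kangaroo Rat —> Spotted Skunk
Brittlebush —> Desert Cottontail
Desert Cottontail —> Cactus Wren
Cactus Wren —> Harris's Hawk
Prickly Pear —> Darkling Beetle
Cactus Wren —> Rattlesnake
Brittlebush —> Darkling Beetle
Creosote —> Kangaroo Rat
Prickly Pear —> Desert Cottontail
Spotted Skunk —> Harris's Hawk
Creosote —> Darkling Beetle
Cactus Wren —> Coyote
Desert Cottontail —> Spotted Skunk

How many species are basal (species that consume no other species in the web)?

3

Basal species (no prey listed): Prickly Pear, Brittlebush, Creosote.
Count: 3.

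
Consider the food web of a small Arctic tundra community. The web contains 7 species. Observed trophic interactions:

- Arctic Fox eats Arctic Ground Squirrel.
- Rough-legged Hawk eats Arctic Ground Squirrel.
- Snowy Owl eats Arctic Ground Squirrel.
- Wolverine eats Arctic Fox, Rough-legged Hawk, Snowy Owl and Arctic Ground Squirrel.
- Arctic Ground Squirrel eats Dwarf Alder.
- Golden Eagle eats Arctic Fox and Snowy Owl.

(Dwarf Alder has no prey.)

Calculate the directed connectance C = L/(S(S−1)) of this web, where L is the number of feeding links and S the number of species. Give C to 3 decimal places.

The web has S = 7 species and L = 10 feeding links.
C = L / (S(S−1)) = 10 / 42 = 0.2381 ≈ 0.238.

C = 0.238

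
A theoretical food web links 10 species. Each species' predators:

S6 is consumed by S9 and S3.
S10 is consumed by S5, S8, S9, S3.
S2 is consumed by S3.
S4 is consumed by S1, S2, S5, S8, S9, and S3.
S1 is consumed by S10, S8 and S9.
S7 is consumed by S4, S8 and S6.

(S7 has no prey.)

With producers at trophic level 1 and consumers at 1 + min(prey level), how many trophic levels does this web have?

4

Producers (level 1): S7.
Following each consumer down to its lowest-level prey: S7 → S4 → S1 → S10 (levels 1 through 4).
All prey of S10 (S1 3) are at level 3 or above, so S10 is at level 1 + 3 = 4.
Every consumer has at least one prey at level 3 or below, so none exceeds level 4.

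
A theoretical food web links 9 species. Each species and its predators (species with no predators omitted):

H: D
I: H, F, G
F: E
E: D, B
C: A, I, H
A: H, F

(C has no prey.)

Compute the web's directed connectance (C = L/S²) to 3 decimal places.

The web has S = 9 species and L = 12 feeding links.
C = L / S² = 12 / 81 = 0.1481 ≈ 0.148.

C = 0.148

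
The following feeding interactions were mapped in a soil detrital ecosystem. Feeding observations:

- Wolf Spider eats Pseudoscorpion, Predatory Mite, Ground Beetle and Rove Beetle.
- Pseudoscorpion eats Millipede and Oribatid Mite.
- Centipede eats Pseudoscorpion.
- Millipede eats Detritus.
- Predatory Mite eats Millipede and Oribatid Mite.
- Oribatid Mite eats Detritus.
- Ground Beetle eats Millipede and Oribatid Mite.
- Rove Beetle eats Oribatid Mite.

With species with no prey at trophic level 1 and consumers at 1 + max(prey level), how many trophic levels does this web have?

Basal resources (level 1): Detritus.
Detritus → Oribatid Mite → Rove Beetle → Wolf Spider gives Wolf Spider level 4.
No species has a prey at level 4, so no species reaches level 5.

4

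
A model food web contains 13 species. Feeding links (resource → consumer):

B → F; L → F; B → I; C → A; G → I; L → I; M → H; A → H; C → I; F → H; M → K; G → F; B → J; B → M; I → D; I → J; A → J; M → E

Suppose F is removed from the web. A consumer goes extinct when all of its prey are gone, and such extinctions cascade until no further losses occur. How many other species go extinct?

0

Remove F.
Every predator of it retains at least one other prey: H still has A, M.
No consumer loses all prey, so no secondary extinctions occur.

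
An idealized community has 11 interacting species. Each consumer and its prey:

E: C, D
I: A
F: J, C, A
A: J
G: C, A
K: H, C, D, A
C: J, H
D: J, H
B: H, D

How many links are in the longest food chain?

2 links

One longest chain: J → C → E.
It has 3 species and 2 links.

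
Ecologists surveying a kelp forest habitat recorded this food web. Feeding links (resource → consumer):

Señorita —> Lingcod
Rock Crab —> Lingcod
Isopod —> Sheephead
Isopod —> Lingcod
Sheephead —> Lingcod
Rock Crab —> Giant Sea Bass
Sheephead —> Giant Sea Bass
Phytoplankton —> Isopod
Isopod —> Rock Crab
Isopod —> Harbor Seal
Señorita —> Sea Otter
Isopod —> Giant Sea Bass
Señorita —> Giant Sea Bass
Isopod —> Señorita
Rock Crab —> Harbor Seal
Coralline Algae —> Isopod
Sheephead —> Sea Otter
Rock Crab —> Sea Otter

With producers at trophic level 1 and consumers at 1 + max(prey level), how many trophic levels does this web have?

4

Producers (level 1): Phytoplankton, Coralline Algae.
Phytoplankton → Isopod → Rock Crab → Harbor Seal gives Harbor Seal level 4.
No species has a prey at level 4, so no species reaches level 5.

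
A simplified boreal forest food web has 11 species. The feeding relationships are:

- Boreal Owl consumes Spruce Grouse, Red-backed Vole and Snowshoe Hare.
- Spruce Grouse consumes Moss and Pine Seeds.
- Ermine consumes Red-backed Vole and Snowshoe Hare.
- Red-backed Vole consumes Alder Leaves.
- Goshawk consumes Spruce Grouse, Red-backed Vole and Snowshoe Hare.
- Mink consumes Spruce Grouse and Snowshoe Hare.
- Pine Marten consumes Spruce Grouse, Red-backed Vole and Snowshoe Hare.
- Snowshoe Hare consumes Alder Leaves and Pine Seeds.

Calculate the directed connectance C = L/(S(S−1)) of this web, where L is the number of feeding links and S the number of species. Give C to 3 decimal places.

The web has S = 11 species and L = 18 feeding links.
C = L / (S(S−1)) = 18 / 110 = 0.1636 ≈ 0.164.

C = 0.164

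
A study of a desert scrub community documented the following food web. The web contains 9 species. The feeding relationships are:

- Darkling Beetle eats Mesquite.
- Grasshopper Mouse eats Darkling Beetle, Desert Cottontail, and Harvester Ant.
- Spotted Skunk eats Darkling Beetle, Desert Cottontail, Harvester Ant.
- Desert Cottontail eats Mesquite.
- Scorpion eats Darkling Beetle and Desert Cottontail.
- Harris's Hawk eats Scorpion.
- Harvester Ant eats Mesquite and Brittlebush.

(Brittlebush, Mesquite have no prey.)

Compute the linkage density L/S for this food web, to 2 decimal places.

L/S = 1.44

There are L = 13 links among S = 9 species.
L/S = 13/9 = 1.4444 ≈ 1.44.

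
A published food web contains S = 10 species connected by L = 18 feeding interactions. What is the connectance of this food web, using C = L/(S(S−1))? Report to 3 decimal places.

The web has S = 10 species and L = 18 feeding links.
C = L / (S(S−1)) = 18 / 90 = 0.2000 ≈ 0.200.

C = 0.200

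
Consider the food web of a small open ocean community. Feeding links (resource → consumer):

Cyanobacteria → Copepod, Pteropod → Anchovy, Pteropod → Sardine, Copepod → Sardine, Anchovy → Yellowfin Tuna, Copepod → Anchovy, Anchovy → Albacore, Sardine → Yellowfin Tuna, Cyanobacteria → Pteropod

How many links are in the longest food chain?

One longest chain: Cyanobacteria → Pteropod → Anchovy → Yellowfin Tuna.
It has 4 species and 3 links.

3 links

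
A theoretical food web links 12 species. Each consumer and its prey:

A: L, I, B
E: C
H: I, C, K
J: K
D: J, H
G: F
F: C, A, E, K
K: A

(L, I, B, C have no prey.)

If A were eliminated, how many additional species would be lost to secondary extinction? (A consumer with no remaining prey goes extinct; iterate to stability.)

2

Remove A.
Round 1: K (all prey gone) → extinct.
Round 2: J (all prey gone) → extinct.
No further losses. Total secondary extinctions: 2.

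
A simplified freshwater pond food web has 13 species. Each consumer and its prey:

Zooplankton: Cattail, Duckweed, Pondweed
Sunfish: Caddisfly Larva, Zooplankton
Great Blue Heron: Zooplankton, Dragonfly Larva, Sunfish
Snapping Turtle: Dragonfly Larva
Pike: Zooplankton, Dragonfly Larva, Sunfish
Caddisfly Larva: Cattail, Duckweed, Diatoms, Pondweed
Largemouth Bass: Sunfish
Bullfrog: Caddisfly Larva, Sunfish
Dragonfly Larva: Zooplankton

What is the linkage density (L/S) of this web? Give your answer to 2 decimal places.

L/S = 1.54

There are L = 20 links among S = 13 species.
L/S = 20/13 = 1.5385 ≈ 1.54.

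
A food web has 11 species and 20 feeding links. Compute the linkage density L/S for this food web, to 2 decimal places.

L/S = 1.82

There are L = 20 links among S = 11 species.
L/S = 20/11 = 1.8182 ≈ 1.82.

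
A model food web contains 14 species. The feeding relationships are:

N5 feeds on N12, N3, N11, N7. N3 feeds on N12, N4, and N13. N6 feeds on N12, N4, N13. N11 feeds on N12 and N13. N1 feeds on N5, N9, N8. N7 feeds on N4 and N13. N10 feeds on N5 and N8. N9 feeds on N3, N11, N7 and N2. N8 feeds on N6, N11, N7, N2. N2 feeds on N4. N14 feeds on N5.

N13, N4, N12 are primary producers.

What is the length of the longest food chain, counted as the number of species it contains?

One longest chain: N13 → N11 → N8 → N10.
It has 4 species and 3 links.

4 species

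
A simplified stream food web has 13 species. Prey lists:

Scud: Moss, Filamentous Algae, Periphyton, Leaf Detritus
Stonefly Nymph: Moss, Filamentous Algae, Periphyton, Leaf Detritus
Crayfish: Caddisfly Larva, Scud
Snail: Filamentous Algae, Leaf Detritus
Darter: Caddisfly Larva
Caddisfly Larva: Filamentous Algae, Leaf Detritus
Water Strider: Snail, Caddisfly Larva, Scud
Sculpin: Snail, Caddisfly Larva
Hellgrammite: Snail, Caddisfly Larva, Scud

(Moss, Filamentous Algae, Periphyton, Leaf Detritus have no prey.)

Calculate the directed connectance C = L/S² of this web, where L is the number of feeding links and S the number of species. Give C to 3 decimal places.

The web has S = 13 species and L = 23 feeding links.
C = L / S² = 23 / 169 = 0.1361 ≈ 0.136.

C = 0.136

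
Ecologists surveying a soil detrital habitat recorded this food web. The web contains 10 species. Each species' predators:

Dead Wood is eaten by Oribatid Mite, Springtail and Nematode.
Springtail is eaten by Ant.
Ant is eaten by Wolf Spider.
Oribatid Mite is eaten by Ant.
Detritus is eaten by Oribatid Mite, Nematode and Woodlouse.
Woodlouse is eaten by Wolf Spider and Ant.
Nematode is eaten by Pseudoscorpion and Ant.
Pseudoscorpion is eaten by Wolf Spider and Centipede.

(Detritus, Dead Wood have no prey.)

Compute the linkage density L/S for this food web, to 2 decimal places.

There are L = 15 links among S = 10 species.
L/S = 15/10 = 1.5000 ≈ 1.50.

L/S = 1.50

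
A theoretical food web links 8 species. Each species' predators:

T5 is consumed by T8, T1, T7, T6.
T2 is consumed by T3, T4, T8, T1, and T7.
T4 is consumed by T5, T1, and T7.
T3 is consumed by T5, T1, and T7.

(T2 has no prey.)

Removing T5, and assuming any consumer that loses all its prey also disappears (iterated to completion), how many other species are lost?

Remove T5.
Round 1: T6 (all prey gone) → extinct.
No further losses. Total secondary extinctions: 1.

1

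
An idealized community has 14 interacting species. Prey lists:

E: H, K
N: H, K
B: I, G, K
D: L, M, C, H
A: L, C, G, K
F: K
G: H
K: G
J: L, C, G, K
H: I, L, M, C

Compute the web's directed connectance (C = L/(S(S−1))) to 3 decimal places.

The web has S = 14 species and L = 26 feeding links.
C = L / (S(S−1)) = 26 / 182 = 0.1429 ≈ 0.143.

C = 0.143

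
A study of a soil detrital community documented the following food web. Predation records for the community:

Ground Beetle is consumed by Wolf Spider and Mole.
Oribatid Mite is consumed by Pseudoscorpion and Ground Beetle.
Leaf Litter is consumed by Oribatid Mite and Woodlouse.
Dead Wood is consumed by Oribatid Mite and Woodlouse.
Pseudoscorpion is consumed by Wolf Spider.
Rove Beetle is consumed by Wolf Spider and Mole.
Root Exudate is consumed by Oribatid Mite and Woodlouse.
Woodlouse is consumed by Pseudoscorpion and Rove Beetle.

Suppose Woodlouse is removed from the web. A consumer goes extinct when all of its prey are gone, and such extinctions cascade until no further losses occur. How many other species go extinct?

1

Remove Woodlouse.
Round 1: Rove Beetle (all prey gone) → extinct.
No further losses. Total secondary extinctions: 1.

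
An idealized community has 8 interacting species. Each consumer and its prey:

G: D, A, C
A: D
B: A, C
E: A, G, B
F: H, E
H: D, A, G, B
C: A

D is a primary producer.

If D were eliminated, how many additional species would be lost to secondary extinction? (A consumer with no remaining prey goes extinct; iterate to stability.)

7

Remove D.
Round 1: A (all prey gone) → extinct.
Round 2: C (all prey gone) → extinct.
Round 3: G (all prey gone), B (all prey gone) → extinct.
Round 4: H (all prey gone), E (all prey gone) → extinct.
Round 5: F (all prey gone) → extinct.
No further losses. Total secondary extinctions: 7.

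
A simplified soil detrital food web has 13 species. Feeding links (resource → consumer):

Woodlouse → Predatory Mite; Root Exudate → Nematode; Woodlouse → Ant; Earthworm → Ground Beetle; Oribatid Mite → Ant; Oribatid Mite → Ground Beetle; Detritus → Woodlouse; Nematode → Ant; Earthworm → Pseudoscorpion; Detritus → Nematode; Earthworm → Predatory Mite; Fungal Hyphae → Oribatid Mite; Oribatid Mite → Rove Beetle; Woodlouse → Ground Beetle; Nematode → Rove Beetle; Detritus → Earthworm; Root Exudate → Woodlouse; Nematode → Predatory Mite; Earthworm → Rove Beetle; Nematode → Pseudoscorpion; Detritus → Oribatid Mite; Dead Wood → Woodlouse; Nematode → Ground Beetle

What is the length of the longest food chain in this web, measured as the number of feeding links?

2 links

One longest chain: Root Exudate → Woodlouse → Predatory Mite.
It has 3 species and 2 links.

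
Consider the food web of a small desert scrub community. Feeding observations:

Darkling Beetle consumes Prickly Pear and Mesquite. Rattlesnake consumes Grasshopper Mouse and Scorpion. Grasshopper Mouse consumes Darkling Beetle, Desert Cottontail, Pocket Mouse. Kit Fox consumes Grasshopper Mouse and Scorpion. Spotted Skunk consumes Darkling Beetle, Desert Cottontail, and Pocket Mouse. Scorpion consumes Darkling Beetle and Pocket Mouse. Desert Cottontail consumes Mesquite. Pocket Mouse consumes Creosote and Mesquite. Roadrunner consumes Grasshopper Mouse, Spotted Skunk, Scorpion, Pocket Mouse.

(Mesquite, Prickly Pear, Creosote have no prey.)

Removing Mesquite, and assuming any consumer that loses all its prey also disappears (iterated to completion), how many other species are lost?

1

Remove Mesquite.
Round 1: Desert Cottontail (all prey gone) → extinct.
No further losses. Total secondary extinctions: 1.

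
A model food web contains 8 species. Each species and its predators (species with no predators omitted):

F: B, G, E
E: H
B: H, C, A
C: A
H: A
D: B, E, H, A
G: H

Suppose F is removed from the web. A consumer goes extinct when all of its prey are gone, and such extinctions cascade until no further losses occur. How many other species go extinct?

1

Remove F.
Round 1: G (all prey gone) → extinct.
No further losses. Total secondary extinctions: 1.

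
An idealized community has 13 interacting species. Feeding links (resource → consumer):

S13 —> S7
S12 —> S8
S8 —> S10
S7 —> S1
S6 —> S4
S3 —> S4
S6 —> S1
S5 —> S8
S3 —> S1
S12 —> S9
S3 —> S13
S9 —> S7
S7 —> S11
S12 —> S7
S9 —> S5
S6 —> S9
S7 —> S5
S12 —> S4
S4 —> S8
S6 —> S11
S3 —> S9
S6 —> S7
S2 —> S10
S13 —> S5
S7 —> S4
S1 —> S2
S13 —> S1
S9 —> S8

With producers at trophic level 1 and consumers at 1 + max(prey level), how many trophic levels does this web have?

6

Producers (level 1): S3, S6, S12.
S3 → S13 → S7 → S1 → S2 → S10 gives S10 level 6.
No species has a prey at level 6, so no species reaches level 7.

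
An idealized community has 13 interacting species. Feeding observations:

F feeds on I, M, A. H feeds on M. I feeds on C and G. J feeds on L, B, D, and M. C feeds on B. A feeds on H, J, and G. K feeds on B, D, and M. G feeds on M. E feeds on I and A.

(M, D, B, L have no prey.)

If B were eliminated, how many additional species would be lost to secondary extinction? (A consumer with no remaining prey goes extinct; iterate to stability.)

Remove B.
Round 1: C (all prey gone) → extinct.
No further losses. Total secondary extinctions: 1.

1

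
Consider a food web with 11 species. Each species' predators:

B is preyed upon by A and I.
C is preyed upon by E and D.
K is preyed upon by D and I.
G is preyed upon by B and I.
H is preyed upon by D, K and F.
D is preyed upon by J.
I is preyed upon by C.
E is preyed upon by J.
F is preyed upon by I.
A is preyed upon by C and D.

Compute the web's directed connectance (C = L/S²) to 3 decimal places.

The web has S = 11 species and L = 17 feeding links.
C = L / S² = 17 / 121 = 0.1405 ≈ 0.140.

C = 0.140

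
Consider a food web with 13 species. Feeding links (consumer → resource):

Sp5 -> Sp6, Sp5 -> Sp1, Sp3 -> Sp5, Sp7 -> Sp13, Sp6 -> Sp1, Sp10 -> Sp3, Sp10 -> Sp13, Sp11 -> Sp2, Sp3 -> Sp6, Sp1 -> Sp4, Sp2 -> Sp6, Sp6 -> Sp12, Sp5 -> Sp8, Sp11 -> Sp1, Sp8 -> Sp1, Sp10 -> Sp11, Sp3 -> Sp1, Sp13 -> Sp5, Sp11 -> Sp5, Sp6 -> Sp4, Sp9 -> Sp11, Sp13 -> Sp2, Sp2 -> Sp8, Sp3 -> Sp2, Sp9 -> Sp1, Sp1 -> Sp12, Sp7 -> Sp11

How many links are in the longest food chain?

5 links

One longest chain: Sp4 → Sp1 → Sp6 → Sp2 → Sp13 → Sp10.
It has 6 species and 5 links.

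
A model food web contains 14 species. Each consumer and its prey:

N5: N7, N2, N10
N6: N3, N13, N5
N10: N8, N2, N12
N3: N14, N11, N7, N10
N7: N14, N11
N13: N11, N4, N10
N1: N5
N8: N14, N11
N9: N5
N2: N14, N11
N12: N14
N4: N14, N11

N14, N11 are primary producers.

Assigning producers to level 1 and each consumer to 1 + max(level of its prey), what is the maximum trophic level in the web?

Producers (level 1): N14, N11.
N14 → N8 → N10 → N3 → N6 gives N6 level 5.
No species has a prey at level 5, so no species reaches level 6.

5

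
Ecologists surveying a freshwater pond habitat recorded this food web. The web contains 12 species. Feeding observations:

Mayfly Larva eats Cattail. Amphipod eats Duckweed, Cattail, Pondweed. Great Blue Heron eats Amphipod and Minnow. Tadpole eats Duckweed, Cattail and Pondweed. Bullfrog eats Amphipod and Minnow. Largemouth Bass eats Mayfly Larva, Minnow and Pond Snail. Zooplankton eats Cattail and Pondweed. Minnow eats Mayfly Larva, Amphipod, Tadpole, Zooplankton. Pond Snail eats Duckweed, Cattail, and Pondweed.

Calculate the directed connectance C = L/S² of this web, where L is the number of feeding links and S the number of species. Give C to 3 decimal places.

C = 0.160

The web has S = 12 species and L = 23 feeding links.
C = L / S² = 23 / 144 = 0.1597 ≈ 0.160.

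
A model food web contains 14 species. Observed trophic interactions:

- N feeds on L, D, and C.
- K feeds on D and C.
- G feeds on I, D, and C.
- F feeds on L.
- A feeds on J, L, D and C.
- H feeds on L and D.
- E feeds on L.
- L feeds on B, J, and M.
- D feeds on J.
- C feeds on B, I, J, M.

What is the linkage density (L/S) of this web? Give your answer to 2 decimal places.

L/S = 1.71

There are L = 24 links among S = 14 species.
L/S = 24/14 = 1.7143 ≈ 1.71.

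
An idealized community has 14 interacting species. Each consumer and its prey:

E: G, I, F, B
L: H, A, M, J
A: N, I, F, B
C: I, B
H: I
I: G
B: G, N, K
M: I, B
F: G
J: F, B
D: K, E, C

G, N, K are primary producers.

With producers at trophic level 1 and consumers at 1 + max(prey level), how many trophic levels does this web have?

4

Producers (level 1): G, N, K.
G → I → C → D gives D level 4.
No species has a prey at level 4, so no species reaches level 5.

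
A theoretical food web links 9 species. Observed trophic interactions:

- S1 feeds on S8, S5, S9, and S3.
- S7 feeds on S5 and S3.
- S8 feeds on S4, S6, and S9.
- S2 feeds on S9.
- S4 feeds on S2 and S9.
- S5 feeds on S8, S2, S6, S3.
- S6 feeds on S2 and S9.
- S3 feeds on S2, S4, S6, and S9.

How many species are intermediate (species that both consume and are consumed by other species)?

6

Intermediate species (has both prey and predators): S2, S4, S6, S8, S3, S5.
Count: 6.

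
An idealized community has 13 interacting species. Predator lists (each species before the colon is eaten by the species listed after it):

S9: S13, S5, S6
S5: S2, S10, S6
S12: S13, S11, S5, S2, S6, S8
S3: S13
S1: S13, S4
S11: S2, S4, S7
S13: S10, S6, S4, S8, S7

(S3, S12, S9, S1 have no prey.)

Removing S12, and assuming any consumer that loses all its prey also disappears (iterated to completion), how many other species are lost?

Remove S12.
Round 1: S11 (all prey gone) → extinct.
No further losses. Total secondary extinctions: 1.

1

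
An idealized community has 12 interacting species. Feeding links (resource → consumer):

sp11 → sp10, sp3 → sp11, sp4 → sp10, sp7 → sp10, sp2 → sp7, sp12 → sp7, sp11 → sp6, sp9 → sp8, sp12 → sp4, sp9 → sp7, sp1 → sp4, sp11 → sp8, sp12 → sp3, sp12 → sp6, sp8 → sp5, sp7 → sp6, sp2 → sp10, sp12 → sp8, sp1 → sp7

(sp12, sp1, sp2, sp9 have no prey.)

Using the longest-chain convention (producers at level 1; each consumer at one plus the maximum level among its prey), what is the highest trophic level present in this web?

5

Producers (level 1): sp12, sp1, sp2, sp9.
sp12 → sp3 → sp11 → sp8 → sp5 gives sp5 level 5.
No species has a prey at level 5, so no species reaches level 6.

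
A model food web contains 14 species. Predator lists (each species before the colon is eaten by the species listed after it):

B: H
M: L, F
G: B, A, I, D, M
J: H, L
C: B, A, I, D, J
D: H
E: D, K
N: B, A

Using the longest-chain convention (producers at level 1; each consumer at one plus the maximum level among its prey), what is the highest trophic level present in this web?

3

Producers (level 1): E, G, C, N.
C → J → H gives H level 3.
No species has a prey at level 3, so no species reaches level 4.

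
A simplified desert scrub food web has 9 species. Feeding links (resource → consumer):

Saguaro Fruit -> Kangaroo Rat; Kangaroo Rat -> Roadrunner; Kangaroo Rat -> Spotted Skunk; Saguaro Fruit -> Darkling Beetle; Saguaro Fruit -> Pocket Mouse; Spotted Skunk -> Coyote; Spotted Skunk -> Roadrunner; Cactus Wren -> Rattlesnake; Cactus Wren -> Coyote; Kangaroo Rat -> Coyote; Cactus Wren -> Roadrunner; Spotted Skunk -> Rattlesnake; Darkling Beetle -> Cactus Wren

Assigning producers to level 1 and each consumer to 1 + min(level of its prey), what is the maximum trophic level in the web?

Producers (level 1): Saguaro Fruit.
Following each consumer down to its lowest-level prey: Saguaro Fruit → Kangaroo Rat → Spotted Skunk → Rattlesnake (levels 1 through 4).
All prey of Rattlesnake (Spotted Skunk 3, Cactus Wren 3) are at level 3 or above, so Rattlesnake is at level 1 + 3 = 4.
Every consumer has at least one prey at level 3 or below, so none exceeds level 4.

4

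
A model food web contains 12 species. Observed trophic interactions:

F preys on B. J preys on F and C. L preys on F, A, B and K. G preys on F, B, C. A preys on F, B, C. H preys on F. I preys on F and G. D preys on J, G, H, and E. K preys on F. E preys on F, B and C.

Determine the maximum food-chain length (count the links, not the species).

3 links

One longest chain: B → F → A → L.
It has 4 species and 3 links.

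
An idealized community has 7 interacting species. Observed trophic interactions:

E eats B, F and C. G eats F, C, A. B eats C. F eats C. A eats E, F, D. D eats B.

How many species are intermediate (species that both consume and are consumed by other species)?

Intermediate species (has both prey and predators): B, F, D, E, A.
Count: 5.

5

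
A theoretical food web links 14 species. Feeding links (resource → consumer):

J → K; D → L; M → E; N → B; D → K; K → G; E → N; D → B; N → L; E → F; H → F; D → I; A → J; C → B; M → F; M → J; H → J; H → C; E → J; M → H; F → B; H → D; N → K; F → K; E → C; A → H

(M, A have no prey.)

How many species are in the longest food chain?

5 species

One longest chain: M → H → J → K → G.
It has 5 species and 4 links.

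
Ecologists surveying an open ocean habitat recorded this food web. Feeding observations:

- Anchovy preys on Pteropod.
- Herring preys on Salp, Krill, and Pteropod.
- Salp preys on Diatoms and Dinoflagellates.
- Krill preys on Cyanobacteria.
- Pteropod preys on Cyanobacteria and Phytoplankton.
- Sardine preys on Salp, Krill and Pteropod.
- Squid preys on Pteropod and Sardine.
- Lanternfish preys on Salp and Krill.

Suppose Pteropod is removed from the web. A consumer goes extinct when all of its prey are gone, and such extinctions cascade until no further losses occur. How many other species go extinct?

1

Remove Pteropod.
Round 1: Anchovy (all prey gone) → extinct.
No further losses. Total secondary extinctions: 1.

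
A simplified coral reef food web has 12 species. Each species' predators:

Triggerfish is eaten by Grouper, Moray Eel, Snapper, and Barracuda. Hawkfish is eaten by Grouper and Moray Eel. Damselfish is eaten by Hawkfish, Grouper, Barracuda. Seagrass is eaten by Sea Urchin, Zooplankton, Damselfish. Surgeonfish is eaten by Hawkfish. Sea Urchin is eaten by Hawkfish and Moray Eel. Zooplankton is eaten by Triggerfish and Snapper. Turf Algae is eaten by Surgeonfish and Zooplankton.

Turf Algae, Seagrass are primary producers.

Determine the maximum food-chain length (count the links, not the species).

3 links

One longest chain: Turf Algae → Zooplankton → Triggerfish → Snapper.
It has 4 species and 3 links.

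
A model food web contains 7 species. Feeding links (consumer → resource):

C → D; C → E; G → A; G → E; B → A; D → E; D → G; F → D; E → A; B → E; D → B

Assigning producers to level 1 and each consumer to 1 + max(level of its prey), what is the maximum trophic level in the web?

5

Producers (level 1): A.
A → E → G → D → F gives F level 5.
No species has a prey at level 5, so no species reaches level 6.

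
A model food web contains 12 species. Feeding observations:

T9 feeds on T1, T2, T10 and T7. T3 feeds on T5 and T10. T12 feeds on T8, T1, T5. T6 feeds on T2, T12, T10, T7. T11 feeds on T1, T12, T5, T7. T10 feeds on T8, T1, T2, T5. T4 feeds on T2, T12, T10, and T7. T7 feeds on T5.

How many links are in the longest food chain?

2 links

One longest chain: T1 → T10 → T3.
It has 3 species and 2 links.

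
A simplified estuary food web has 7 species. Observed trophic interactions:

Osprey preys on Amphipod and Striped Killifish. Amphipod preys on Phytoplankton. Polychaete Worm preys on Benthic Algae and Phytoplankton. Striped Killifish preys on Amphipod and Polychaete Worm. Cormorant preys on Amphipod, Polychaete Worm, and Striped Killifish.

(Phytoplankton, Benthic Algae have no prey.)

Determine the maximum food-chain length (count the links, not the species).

One longest chain: Phytoplankton → Amphipod → Striped Killifish → Osprey.
It has 4 species and 3 links.

3 links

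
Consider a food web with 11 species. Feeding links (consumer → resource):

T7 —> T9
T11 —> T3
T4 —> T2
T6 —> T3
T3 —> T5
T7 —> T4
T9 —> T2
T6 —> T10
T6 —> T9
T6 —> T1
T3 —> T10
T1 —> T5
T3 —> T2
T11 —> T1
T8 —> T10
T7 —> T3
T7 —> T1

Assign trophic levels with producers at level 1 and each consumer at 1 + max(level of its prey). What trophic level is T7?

T5 is a producer → level 1.
T1 eats T5 → level 2.
T7 eats T1 (level 2); other prey at levels: T3 2, T4 2, T9 2 → level 3.

Trophic level 3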